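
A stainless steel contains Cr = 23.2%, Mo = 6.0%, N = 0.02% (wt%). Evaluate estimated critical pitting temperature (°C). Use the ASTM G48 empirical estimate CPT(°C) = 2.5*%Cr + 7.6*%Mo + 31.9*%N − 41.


Apply the ASTM G48 empirical CPT estimate: CPT(°C) = 2.5*%Cr + 7.6*%Mo + 31.9*%N − 41
2.5*23.2 = 58; 7.6*6.0 = 45.6; 31.9*0.02 = 0.638
CPT = 58 + 45.6 + 0.638 − 41 = 63.238 °C
Rounded to 0.1 °C: CPT ≈ 63.2 °C

63.2 °C


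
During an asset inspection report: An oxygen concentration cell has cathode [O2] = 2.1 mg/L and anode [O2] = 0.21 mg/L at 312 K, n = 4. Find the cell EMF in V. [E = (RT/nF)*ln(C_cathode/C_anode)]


Apply the Nernst concentration-cell relation: E = (RT/nF)*ln(C_cathode/C_anode)
RT/nF = 8.314*312/(4*96485) = 0.00672117 V
ln(2.1/0.21) = 2.30259
E = 0.00672117 * 2.30259 = 0.01548 V

0.01548 V


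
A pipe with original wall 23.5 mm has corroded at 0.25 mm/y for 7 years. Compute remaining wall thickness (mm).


Remaining wall = original − CR × time
t = 23.5 − 0.25*7 = 23.5 − 1.75 = 21.75 mm

21.75 mm


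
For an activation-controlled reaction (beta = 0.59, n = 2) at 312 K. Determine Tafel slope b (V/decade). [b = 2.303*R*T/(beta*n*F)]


Apply the Tafel slope relation: b = 2.303*R*T/(beta*n*F)
Numerator: 2.303 * 8.314 * 312 = 5973.91
Denominator: 0.59 * 2 * 96485 = 113852.3
b = 5973.91 / 113852.3 = 0.052 V/decade

0.052 V/decade


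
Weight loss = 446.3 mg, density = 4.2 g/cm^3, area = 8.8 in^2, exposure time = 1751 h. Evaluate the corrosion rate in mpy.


Apply the mpy weight-loss relation: CR = 534 * W / (D * A * T)
Numerator: 534 * 446.3 = 238324.2
Denominator: 4.2 * 8.8 * 1751 = 64716.96
CR = 238324.2 / 64716.96 = 3.6826 mpy

3.6826 mpy


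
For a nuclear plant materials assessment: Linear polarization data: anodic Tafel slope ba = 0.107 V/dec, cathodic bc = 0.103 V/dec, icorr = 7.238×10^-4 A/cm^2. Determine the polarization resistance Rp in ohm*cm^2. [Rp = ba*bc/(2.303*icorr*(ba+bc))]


Apply the Stern-Geary equation: Rp = ba*bc / (2.303*icorr*(ba+bc))
ba*bc = 0.107*0.103 = 0.011021
ba+bc = 0.21; 2.303*icorr*(ba+bc) = 2.303*7.238×10^-4*0.21 = 3.5005139×10^-4
Rp = 0.011021 / 3.5005139×10^-4 = 31.48 ohm*cm^2

31.48 ohm*cm^2


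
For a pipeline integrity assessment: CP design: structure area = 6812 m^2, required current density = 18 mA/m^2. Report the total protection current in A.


I = area * current density, then convert mA → A (÷1000)
I = 6812 * 18 / 1000 = 122.62 A

122.62 A


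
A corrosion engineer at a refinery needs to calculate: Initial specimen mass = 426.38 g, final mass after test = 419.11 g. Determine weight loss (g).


Weight loss = initial − final
WL = 426.38 − 419.11 = 7.27 g

7.27 g


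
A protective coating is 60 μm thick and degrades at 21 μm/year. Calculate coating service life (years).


Service life = thickness / degradation rate
Life = 60 / 21 = 2.9 years

2.9 years


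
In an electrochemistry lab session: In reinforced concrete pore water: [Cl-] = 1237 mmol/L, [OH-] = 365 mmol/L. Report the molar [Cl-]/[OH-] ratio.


Threshold parameter = [Cl-] / [OH-] (molar basis; both in mmol/L, so units cancel)
Ratio = 1237 / 365 = 3.39

3.39


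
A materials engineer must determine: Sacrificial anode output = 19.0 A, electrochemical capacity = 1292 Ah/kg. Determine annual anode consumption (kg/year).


Annual consumption = current * hours per year / capacity
Rate = 19.0 * 8760 / 1292 = 128.8 kg/year

128.8 kg/year


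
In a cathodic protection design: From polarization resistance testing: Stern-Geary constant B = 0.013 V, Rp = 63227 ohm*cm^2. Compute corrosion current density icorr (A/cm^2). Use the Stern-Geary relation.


Apply the Stern-Geary relation: icorr = B / Rp
icorr = 0.013 / 63227 = 2.056×10^-7 A/cm^2

2.056×10^-7 A/cm^2


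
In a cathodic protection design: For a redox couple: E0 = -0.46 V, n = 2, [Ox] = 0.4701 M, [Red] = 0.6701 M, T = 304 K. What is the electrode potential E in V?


Apply the Nernst equation: E = E0 + (RT/nF)*ln([Ox]/[Red])
Step 1: RT/nF = 8.314*304/(2*96485) = 0.01309766 V
Step 2: [Ox]/[Red] = 0.4701/0.6701 = 0.701537
Step 3: ln(0.701537) = -0.354482
Step 4: correction = 0.01309766 * -0.354482 = -0.0046 V
E = -0.46 + -0.0046 = -0.4646 V

-0.4646 V


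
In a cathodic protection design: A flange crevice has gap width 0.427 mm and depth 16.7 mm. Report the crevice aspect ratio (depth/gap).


Aspect ratio = depth / gap
Ratio = 16.7 / 0.427 = 39.1

39.1


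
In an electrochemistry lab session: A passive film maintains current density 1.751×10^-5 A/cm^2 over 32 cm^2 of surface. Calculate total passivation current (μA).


I = i_pass * A, then convert A → μA (×10^6)
I = 1.751×10^-5 * 32 * 10^6 = 560.32 μA

560.32 μA


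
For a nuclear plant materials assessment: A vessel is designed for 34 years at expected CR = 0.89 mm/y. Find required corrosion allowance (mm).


Corrosion allowance = CR × design life
CA = 0.89 * 34 = 30.26 mm

30.26 mm


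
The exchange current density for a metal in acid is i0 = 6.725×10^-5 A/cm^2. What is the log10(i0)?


i0 = 6.725×10^-5 A/cm^2
log10(i0) = -4.172

-4.172


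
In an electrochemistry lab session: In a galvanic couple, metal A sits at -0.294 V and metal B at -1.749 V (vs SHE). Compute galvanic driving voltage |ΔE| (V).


Driving voltage is the absolute potential difference.
|ΔE| = |-0.294 − (-1.749)| = 1.455 V

1.455 V


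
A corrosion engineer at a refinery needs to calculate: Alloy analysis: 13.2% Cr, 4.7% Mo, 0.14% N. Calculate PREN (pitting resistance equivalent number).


Apply the PREN formula: PREN = Cr + 3.3*Mo + 16*N
PREN = 13.2 + 3.3*4.7 + 16*0.14
PREN = 13.2 + 15.51 + 2.24 = 30.95

30.95


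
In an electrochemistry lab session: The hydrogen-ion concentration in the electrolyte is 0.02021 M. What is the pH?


pH = −log10[H+]
pH = −log10(0.02021) = 1.69

1.69


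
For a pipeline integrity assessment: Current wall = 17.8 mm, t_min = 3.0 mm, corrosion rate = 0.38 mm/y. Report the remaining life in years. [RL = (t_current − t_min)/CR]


Apply the remaining-life relation: RL = (t_current − t_min) / CR
RL = (17.8 − 3.0) / 0.38 = 14.8 / 0.38 = 38.9 years

38.9 years


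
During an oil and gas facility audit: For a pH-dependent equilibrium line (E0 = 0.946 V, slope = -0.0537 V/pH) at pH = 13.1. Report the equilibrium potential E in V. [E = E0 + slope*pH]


Apply the Pourbaix line equation: E = E0 + slope*pH
E = 0.946 + (-0.0537)*13.1 = 0.946 + (-0.70347) = 0.24253 V
Rounded to 4 decimal places: E = 0.2425 V

0.2425 V


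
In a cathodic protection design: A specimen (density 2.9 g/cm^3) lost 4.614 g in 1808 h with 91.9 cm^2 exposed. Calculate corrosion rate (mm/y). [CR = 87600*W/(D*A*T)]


Apply the mm/y weight-loss relation: CR = 87600 * W / (D * A * T)
Numerator: 87600 * 4.614 = 404186.4
Denominator: 2.9 * 91.9 * 1808 = 481850.08
CR = 404186.4 / 481850.08 = 0.838822 mm/y

0.838822 mm/y


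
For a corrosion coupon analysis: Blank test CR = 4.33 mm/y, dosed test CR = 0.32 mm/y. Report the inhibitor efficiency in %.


Apply the inhibitor-efficiency definition: IE = (CR_blank − CR_inh)/CR_blank × 100
IE = (4.33 − 0.32) / 4.33 × 100
IE = 4.01 / 4.33 × 100 = 92.6 %

92.6 %


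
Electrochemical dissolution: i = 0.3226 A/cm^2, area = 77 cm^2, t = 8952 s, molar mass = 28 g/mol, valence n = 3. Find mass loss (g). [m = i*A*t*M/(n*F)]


Apply Faraday's law: m = i*A*t*M / (n*F)
Total charge passed Q = i*A*t = 0.3226*77*8952 = 222369.4704 C
m = Q*M/(n*F) = 222369.4704*28/(3*96485) = 21.5106 g

21.5106 g


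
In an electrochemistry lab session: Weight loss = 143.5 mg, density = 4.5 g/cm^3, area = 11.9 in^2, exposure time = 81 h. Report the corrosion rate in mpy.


Apply the mpy weight-loss relation: CR = 534 * W / (D * A * T)
Numerator: 534 * 143.5 = 76629.0
Denominator: 4.5 * 11.9 * 81 = 4337.55
CR = 76629.0 / 4337.55 = 17.666 mpy

17.666 mpy


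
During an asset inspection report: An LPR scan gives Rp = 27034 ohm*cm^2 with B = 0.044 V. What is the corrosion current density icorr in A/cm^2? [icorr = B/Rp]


Apply the Stern-Geary relation: icorr = B / Rp
icorr = 0.044 / 27034 = 1.628×10^-6 A/cm^2

1.628×10^-6 A/cm^2


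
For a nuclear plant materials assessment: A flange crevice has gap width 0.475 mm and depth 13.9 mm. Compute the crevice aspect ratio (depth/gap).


Aspect ratio = depth / gap
Ratio = 13.9 / 0.475 = 29.3

29.3


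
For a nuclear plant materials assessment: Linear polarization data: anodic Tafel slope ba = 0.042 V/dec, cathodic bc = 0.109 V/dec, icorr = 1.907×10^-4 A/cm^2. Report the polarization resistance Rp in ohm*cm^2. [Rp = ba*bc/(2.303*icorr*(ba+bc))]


Apply the Stern-Geary equation: Rp = ba*bc / (2.303*icorr*(ba+bc))
ba*bc = 0.042*0.109 = 0.004578
ba+bc = 0.151; 2.303*icorr*(ba+bc) = 2.303*1.907×10^-4*0.151 = 6.6316497×10^-5
Rp = 0.004578 / 6.6316497×10^-5 = 69.0 ohm*cm^2

69.0 ohm*cm^2


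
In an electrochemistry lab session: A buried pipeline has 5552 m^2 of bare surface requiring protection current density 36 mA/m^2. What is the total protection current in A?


I = area * current density, then convert mA → A (÷1000)
I = 5552 * 36 / 1000 = 199.87 A

199.87 A


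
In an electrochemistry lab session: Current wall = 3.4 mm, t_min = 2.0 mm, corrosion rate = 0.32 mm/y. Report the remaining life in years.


Apply the remaining-life relation: RL = (t_current − t_min) / CR
RL = (3.4 − 2.0) / 0.32 = 1.4 / 0.32 = 4.4 years

4.4 years


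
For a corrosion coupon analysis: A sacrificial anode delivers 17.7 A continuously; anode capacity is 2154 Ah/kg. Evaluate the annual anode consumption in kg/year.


Annual consumption = current * hours per year / capacity
Rate = 17.7 * 8760 / 2154 = 72.0 kg/year

72.0 kg/year


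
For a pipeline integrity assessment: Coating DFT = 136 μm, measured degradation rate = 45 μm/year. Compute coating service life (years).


Service life = thickness / degradation rate
Life = 136 / 45 = 3.0 years

3.0 years


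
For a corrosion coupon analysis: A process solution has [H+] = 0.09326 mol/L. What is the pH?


pH = −log10[H+]
pH = −log10(0.09326) = 1.03

1.03


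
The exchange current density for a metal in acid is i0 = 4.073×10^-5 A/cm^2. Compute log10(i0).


i0 = 4.073×10^-5 A/cm^2
log10(i0) = -4.39

-4.39


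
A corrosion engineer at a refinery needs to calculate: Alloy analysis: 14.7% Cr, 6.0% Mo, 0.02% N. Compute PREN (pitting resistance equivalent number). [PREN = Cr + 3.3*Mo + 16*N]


Apply the PREN formula: PREN = Cr + 3.3*Mo + 16*N
PREN = 14.7 + 3.3*6.0 + 16*0.02
PREN = 14.7 + 19.8 + 0.32 = 34.82

34.82


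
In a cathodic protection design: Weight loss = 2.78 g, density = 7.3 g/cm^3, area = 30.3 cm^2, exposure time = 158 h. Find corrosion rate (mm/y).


Apply the mm/y weight-loss relation: CR = 87600 * W / (D * A * T)
Numerator: 87600 * 2.78 = 243528.0
Denominator: 7.3 * 30.3 * 158 = 34948.02
CR = 243528.0 / 34948.02 = 6.968292 mm/y

6.968292 mm/y


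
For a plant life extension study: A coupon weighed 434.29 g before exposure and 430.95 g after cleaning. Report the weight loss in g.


Weight loss = initial − final
WL = 434.29 − 430.95 = 3.34 g

3.34 g


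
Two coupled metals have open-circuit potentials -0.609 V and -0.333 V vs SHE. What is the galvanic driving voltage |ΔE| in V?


Driving voltage is the absolute potential difference.
|ΔE| = |-0.609 − (-0.333)| = 0.276 V

0.276 V


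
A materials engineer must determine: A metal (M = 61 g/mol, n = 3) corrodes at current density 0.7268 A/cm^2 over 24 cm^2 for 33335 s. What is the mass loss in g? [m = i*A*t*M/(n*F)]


Apply Faraday's law: m = i*A*t*M / (n*F)
Total charge passed Q = i*A*t = 0.7268*24*33335 = 581469.072 C
m = Q*M/(n*F) = 581469.072*61/(3*96485) = 122.5393 g

122.5393 g


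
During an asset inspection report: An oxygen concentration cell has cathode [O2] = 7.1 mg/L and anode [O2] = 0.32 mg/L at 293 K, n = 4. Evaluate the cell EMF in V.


Apply the Nernst concentration-cell relation: E = (RT/nF)*ln(C_cathode/C_anode)
RT/nF = 8.314*293/(4*96485) = 0.00631187 V
ln(7.1/0.32) = 3.09953
E = 0.00631187 * 3.09953 = 0.01956 V

0.01956 V


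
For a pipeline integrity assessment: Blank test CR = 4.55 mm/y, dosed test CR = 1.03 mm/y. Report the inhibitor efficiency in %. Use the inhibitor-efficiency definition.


Apply the inhibitor-efficiency definition: IE = (CR_blank − CR_inh)/CR_blank × 100
IE = (4.55 − 1.03) / 4.55 × 100
IE = 3.52 / 4.55 × 100 = 77.4 %

77.4 %


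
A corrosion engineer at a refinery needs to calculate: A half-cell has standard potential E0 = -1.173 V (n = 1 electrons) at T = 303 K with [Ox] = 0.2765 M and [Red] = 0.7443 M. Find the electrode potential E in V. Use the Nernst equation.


Apply the Nernst equation: E = E0 + (RT/nF)*ln([Ox]/[Red])
Step 1: RT/nF = 8.314*303/(1*96485) = 0.02610916 V
Step 2: [Ox]/[Red] = 0.2765/0.7443 = 0.37149
Step 3: ln(0.37149) = -0.990233
Step 4: correction = 0.02610916 * -0.990233 = -0.0259 V
E = -1.173 + -0.0259 = -1.1989 V

-1.1989 V


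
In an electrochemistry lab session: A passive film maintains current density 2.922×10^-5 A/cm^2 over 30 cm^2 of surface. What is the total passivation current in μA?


I = i_pass * A, then convert A → μA (×10^6)
I = 2.922×10^-5 * 30 * 10^6 = 876.6 μA

876.6 μA


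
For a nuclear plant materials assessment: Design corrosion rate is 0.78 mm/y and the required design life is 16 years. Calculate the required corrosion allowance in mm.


Corrosion allowance = CR × design life
CA = 0.78 * 16 = 12.48 mm

12.48 mm


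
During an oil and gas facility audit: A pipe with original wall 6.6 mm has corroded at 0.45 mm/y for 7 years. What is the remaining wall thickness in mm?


Remaining wall = original − CR × time
t = 6.6 − 0.45*7 = 6.6 − 3.15 = 3.45 mm

3.45 mm


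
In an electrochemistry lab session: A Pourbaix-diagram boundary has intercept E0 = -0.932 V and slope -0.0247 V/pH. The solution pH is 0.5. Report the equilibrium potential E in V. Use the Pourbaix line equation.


Apply the Pourbaix line equation: E = E0 + slope*pH
E = -0.932 + (-0.0247)*0.5 = -0.932 + (-0.01235) = -0.94435 V
Rounded to 3 decimal places: E = -0.944 V

-0.944 V


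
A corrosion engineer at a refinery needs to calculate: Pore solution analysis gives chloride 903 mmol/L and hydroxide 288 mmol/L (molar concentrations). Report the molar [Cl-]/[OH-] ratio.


Threshold parameter = [Cl-] / [OH-] (molar basis; both in mmol/L, so units cancel)
Ratio = 903 / 288 = 3.14

3.14


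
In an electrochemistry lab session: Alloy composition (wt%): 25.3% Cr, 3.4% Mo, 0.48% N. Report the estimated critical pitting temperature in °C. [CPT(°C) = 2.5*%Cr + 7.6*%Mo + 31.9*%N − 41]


Apply the ASTM G48 empirical CPT estimate: CPT(°C) = 2.5*%Cr + 7.6*%Mo + 31.9*%N − 41
2.5*25.3 = 63.25; 7.6*3.4 = 25.84; 31.9*0.48 = 15.312
CPT = 63.25 + 25.84 + 15.312 − 41 = 63.402 °C
Rounded to 0.1 °C: CPT ≈ 63.4 °C

63.4 °C


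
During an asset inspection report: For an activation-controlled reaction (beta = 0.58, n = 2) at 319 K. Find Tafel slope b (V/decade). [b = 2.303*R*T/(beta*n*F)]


Apply the Tafel slope relation: b = 2.303*R*T/(beta*n*F)
Numerator: 2.303 * 8.314 * 319 = 6107.94
Denominator: 0.58 * 2 * 96485 = 111922.6
b = 6107.94 / 111922.6 = 0.055 V/decade

0.055 V/decade


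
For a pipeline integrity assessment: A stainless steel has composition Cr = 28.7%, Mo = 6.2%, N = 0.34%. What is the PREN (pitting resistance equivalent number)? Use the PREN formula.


Apply the PREN formula: PREN = Cr + 3.3*Mo + 16*N
PREN = 28.7 + 3.3*6.2 + 16*0.34
PREN = 28.7 + 20.46 + 5.44 = 54.6

54.6


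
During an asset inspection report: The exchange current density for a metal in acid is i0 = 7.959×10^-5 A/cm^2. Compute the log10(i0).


i0 = 7.959×10^-5 A/cm^2
log10(i0) = -4.099

-4.099


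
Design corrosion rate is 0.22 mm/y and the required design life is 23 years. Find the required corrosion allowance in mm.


Corrosion allowance = CR × design life
CA = 0.22 * 23 = 5.06 mm

5.06 mm


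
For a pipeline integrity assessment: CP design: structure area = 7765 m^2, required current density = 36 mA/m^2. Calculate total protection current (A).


I = area * current density, then convert mA → A (÷1000)
I = 7765 * 36 / 1000 = 279.54 A

279.54 A


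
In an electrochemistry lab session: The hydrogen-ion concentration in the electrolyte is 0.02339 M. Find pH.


pH = −log10[H+]
pH = −log10(0.02339) = 1.63

1.63


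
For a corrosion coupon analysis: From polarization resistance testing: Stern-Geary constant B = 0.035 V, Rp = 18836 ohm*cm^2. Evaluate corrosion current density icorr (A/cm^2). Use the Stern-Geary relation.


Apply the Stern-Geary relation: icorr = B / Rp
icorr = 0.035 / 18836 = 1.858×10^-6 A/cm^2

1.858×10^-6 A/cm^2


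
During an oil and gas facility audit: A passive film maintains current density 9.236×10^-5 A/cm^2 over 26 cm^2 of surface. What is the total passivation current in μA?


I = i_pass * A, then convert A → μA (×10^6)
I = 9.236×10^-5 * 26 * 10^6 = 2401.36 μA

2401.36 μA


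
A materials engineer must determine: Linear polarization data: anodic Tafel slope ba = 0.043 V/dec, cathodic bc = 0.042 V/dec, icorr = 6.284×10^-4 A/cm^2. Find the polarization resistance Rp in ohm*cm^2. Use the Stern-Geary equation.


Apply the Stern-Geary equation: Rp = ba*bc / (2.303*icorr*(ba+bc))
ba*bc = 0.043*0.042 = 0.001806
ba+bc = 0.085; 2.303*icorr*(ba+bc) = 2.303*6.284×10^-4*0.085 = 1.2301244×10^-4
Rp = 0.001806 / 1.2301244×10^-4 = 14.68 ohm*cm^2

14.68 ohm*cm^2


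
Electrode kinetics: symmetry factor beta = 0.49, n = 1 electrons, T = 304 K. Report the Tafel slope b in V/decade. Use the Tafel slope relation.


Apply the Tafel slope relation: b = 2.303*R*T/(beta*n*F)
Numerator: 2.303 * 8.314 * 304 = 5820.73
Denominator: 0.49 * 1 * 96485 = 47277.65
b = 5820.73 / 47277.65 = 0.1231 V/decade

0.1231 V/decade


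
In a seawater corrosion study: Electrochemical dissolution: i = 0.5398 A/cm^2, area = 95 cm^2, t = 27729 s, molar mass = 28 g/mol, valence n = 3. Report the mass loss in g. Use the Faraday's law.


Apply Faraday's law: m = i*A*t*M / (n*F)
Total charge passed Q = i*A*t = 0.5398*95*27729 = 1421970.849 C
m = Q*M/(n*F) = 1421970.849*28/(3*96485) = 137.55224 g

137.55224 g


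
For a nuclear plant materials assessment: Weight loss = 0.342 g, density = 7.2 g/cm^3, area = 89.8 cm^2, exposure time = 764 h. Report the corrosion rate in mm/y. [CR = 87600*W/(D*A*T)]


Apply the mm/y weight-loss relation: CR = 87600 * W / (D * A * T)
Numerator: 87600 * 0.342 = 29959.2
Denominator: 7.2 * 89.8 * 764 = 493971.84
CR = 29959.2 / 493971.84 = 0.06065 mm/y

0.06065 mm/y


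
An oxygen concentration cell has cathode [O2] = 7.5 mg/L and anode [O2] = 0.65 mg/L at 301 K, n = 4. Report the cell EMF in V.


Apply the Nernst concentration-cell relation: E = (RT/nF)*ln(C_cathode/C_anode)
RT/nF = 8.314*301/(4*96485) = 0.0064842 V
ln(7.5/0.65) = 2.44569
E = 0.0064842 * 2.44569 = 0.01586 V

0.01586 V


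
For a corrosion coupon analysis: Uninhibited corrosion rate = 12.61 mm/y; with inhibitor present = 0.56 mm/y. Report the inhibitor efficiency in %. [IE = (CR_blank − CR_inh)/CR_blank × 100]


Apply the inhibitor-efficiency definition: IE = (CR_blank − CR_inh)/CR_blank × 100
IE = (12.61 − 0.56) / 12.61 × 100
IE = 12.05 / 12.61 × 100 = 95.6 %

95.6 %


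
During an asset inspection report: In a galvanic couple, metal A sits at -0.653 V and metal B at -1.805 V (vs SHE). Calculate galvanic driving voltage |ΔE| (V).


Driving voltage is the absolute potential difference.
|ΔE| = |-0.653 − (-1.805)| = 1.152 V

1.152 V


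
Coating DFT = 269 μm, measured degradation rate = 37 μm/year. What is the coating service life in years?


Service life = thickness / degradation rate
Life = 269 / 37 = 7.3 years

7.3 years


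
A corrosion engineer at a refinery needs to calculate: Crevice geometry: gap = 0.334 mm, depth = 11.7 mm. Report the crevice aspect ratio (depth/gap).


Aspect ratio = depth / gap
Ratio = 11.7 / 0.334 = 35.0

35.0


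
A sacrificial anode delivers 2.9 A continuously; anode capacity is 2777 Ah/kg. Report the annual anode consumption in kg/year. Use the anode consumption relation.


Annual consumption = current * hours per year / capacity
Rate = 2.9 * 8760 / 2777 = 9.1 kg/year

9.1 kg/year


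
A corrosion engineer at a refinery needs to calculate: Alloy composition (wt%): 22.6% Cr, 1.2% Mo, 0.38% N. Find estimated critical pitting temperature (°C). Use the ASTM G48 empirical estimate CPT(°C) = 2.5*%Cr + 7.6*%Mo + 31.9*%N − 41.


Apply the ASTM G48 empirical CPT estimate: CPT(°C) = 2.5*%Cr + 7.6*%Mo + 31.9*%N − 41
2.5*22.6 = 56.5; 7.6*1.2 = 9.12; 31.9*0.38 = 12.122
CPT = 56.5 + 9.12 + 12.122 − 41 = 36.742 °C
Rounded to 0.1 °C: CPT ≈ 36.7 °C

36.7 °C


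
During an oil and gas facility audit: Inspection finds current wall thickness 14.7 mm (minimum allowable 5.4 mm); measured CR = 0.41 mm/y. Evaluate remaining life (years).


Apply the remaining-life relation: RL = (t_current − t_min) / CR
RL = (14.7 − 5.4) / 0.41 = 9.3 / 0.41 = 22.7 years

22.7 years


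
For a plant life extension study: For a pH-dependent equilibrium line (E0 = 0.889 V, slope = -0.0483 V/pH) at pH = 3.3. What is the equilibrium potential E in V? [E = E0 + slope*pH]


Apply the Pourbaix line equation: E = E0 + slope*pH
E = 0.889 + (-0.0483)*3.3 = 0.889 + (-0.15939) = 0.72961 V
Rounded to 4 decimal places: E = 0.7296 V

0.7296 V


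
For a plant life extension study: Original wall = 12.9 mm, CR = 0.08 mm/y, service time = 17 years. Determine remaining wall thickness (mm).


Remaining wall = original − CR × time
t = 12.9 − 0.08*17 = 12.9 − 1.36 = 11.54 mm

11.54 mm


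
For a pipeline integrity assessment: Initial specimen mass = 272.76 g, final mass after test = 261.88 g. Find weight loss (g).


Weight loss = initial − final
WL = 272.76 − 261.88 = 10.88 g

10.88 g


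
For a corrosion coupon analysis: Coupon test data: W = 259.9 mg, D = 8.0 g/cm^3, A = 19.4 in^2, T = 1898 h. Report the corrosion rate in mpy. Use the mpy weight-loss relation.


Apply the mpy weight-loss relation: CR = 534 * W / (D * A * T)
Numerator: 534 * 259.9 = 138786.6
Denominator: 8.0 * 19.4 * 1898 = 294569.6
CR = 138786.6 / 294569.6 = 0.47115 mpy

0.47115 mpy


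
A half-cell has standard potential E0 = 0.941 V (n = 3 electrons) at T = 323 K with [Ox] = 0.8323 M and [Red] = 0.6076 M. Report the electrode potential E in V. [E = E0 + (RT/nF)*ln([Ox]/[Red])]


Apply the Nernst equation: E = E0 + (RT/nF)*ln([Ox]/[Red])
Step 1: RT/nF = 8.314*323/(3*96485) = 0.00927751 V
Step 2: [Ox]/[Red] = 0.8323/0.6076 = 1.369816
Step 3: ln(1.369816) = 0.314676
Step 4: correction = 0.00927751 * 0.314676 = 0.0029 V
E = 0.941 + 0.0029 = 0.9439 V

0.9439 V


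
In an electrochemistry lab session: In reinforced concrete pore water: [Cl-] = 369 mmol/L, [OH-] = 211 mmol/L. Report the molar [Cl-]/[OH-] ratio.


Threshold parameter = [Cl-] / [OH-] (molar basis; both in mmol/L, so units cancel)
Ratio = 369 / 211 = 1.75

1.75


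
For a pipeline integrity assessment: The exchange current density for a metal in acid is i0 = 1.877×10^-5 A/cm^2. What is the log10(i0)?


i0 = 1.877×10^-5 A/cm^2
log10(i0) = -4.727

-4.727


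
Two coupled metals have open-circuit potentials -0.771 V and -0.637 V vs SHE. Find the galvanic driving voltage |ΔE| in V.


Driving voltage is the absolute potential difference.
|ΔE| = |-0.771 − (-0.637)| = 0.134 V

0.134 V


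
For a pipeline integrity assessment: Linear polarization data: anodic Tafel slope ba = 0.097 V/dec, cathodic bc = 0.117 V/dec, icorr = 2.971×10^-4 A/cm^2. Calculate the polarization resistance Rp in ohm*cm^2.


Apply the Stern-Geary equation: Rp = ba*bc / (2.303*icorr*(ba+bc))
ba*bc = 0.097*0.117 = 0.011349
ba+bc = 0.214; 2.303*icorr*(ba+bc) = 2.303*2.971×10^-4*0.214 = 1.4642336×10^-4
Rp = 0.011349 / 1.4642336×10^-4 = 77.51 ohm*cm^2

77.51 ohm*cm^2


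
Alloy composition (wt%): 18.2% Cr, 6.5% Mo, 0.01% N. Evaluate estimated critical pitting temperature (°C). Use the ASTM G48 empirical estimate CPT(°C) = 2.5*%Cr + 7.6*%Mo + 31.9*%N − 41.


Apply the ASTM G48 empirical CPT estimate: CPT(°C) = 2.5*%Cr + 7.6*%Mo + 31.9*%N − 41
2.5*18.2 = 45.5; 7.6*6.5 = 49.4; 31.9*0.01 = 0.319
CPT = 45.5 + 49.4 + 0.319 − 41 = 54.219 °C
Rounded to 0.1 °C: CPT ≈ 54.2 °C

54.2 °C


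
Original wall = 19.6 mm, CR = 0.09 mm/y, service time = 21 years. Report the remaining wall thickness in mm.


Remaining wall = original − CR × time
t = 19.6 − 0.09*21 = 19.6 − 1.89 = 17.71 mm

17.71 mm


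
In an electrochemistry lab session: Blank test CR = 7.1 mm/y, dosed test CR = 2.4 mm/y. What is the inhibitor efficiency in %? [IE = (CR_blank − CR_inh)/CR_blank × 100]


Apply the inhibitor-efficiency definition: IE = (CR_blank − CR_inh)/CR_blank × 100
IE = (7.1 − 2.4) / 7.1 × 100
IE = 4.7 / 7.1 × 100 = 66.2 %

66.2 %


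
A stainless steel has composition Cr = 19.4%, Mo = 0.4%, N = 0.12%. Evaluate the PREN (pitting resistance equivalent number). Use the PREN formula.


Apply the PREN formula: PREN = Cr + 3.3*Mo + 16*N
PREN = 19.4 + 3.3*0.4 + 16*0.12
PREN = 19.4 + 1.32 + 1.92 = 22.64

22.64


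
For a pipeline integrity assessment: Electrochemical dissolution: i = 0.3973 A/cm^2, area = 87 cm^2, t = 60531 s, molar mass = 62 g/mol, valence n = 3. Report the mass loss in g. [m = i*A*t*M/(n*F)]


Apply Faraday's law: m = i*A*t*M / (n*F)
Total charge passed Q = i*A*t = 0.3973*87*60531 = 2092260.0681 C
m = Q*M/(n*F) = 2092260.0681*62/(3*96485) = 448.153 g

448.153 g


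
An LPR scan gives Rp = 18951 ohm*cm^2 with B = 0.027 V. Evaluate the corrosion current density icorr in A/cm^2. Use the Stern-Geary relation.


Apply the Stern-Geary relation: icorr = B / Rp
icorr = 0.027 / 18951 = 1.425×10^-6 A/cm^2

1.425×10^-6 A/cm^2


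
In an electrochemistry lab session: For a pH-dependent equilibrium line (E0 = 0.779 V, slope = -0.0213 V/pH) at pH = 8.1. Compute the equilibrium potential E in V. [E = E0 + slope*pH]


Apply the Pourbaix line equation: E = E0 + slope*pH
E = 0.779 + (-0.0213)*8.1 = 0.779 + (-0.17253) = 0.60647 V
Rounded to 3 decimal places: E = 0.606 V

0.606 V


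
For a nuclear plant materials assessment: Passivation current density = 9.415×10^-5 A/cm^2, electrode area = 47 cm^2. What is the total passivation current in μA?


I = i_pass * A, then convert A → μA (×10^6)
I = 9.415×10^-5 * 47 * 10^6 = 4425.05 μA

4425.05 μA


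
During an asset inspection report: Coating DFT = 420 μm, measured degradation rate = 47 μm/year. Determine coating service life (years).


Service life = thickness / degradation rate
Life = 420 / 47 = 8.9 years

8.9 years


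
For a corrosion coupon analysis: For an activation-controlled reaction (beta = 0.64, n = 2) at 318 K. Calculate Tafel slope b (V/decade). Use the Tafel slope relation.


Apply the Tafel slope relation: b = 2.303*R*T/(beta*n*F)
Numerator: 2.303 * 8.314 * 318 = 6088.79
Denominator: 0.64 * 2 * 96485 = 123500.8
b = 6088.79 / 123500.8 = 0.0493 V/decade

0.0493 V/decade


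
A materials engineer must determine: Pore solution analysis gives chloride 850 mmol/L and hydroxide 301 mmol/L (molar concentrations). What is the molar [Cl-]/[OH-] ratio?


Threshold parameter = [Cl-] / [OH-] (molar basis; both in mmol/L, so units cancel)
Ratio = 850 / 301 = 2.82

2.82


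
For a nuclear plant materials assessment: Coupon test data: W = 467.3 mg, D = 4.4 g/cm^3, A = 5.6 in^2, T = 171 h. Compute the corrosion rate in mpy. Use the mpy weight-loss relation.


Apply the mpy weight-loss relation: CR = 534 * W / (D * A * T)
Numerator: 534 * 467.3 = 249538.2
Denominator: 4.4 * 5.6 * 171 = 4213.44
CR = 249538.2 / 4213.44 = 59.22434 mpy

59.22434 mpy


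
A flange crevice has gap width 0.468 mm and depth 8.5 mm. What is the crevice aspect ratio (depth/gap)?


Aspect ratio = depth / gap
Ratio = 8.5 / 0.468 = 18.2

18.2


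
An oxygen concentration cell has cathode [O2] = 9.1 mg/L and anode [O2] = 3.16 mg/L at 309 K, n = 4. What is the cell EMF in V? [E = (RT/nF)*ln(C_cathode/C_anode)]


Apply the Nernst concentration-cell relation: E = (RT/nF)*ln(C_cathode/C_anode)
RT/nF = 8.314*309/(4*96485) = 0.00665654 V
ln(9.1/3.16) = 1.0577
E = 0.00665654 * 1.0577 = 0.00704 V

0.00704 V


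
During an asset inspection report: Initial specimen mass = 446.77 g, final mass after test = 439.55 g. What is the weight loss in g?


Weight loss = initial − final
WL = 446.77 − 439.55 = 7.22 g

7.22 g


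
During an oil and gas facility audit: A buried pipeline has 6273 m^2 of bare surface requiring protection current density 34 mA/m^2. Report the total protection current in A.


I = area * current density, then convert mA → A (÷1000)
I = 6273 * 34 / 1000 = 213.28 A

213.28 A


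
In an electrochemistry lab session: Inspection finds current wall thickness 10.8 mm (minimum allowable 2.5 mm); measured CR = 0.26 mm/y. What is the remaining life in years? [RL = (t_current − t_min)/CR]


Apply the remaining-life relation: RL = (t_current − t_min) / CR
RL = (10.8 − 2.5) / 0.26 = 8.3 / 0.26 = 31.9 years

31.9 years


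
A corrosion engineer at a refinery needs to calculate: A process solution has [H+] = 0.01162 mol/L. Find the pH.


pH = −log10[H+]
pH = −log10(0.01162) = 1.93

1.93


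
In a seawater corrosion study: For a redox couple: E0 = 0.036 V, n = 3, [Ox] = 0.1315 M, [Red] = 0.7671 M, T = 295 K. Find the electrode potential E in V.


Apply the Nernst equation: E = E0 + (RT/nF)*ln([Ox]/[Red])
Step 1: RT/nF = 8.314*295/(3*96485) = 0.00847327 V
Step 2: [Ox]/[Red] = 0.1315/0.7671 = 0.171425
Step 3: ln(0.171425) = -1.763609
Step 4: correction = 0.00847327 * -1.763609 = -0.015 V
E = 0.036 + -0.015 = 0.021 V

0.021 V


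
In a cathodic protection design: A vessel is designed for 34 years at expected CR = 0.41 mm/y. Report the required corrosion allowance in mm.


Corrosion allowance = CR × design life
CA = 0.41 * 34 = 13.94 mm

13.94 mm


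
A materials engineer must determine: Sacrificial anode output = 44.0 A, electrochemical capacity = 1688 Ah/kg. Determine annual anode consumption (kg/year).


Annual consumption = current * hours per year / capacity
Rate = 44.0 * 8760 / 1688 = 228.3 kg/year

228.3 kg/year


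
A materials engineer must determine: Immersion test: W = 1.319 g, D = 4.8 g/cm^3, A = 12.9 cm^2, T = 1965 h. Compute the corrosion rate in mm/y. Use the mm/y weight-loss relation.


Apply the mm/y weight-loss relation: CR = 87600 * W / (D * A * T)
Numerator: 87600 * 1.319 = 115544.4
Denominator: 4.8 * 12.9 * 1965 = 121672.8
CR = 115544.4 / 121672.8 = 0.9496 mm/y

0.9496 mm/y


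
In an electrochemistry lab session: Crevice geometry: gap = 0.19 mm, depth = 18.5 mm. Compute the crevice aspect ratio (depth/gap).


Aspect ratio = depth / gap
Ratio = 18.5 / 0.19 = 97.4

97.4


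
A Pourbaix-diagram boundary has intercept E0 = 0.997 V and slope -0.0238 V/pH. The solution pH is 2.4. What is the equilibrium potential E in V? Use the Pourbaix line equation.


Apply the Pourbaix line equation: E = E0 + slope*pH
E = 0.997 + (-0.0238)*2.4 = 0.997 + (-0.05712) = 0.93988 V
Rounded to 4 decimal places: E = 0.9399 V

0.9399 V


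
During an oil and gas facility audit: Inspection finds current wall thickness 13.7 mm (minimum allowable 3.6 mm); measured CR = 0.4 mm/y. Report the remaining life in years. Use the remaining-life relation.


Apply the remaining-life relation: RL = (t_current − t_min) / CR
RL = (13.7 − 3.6) / 0.4 = 10.1 / 0.4 = 25.3 years

25.3 years


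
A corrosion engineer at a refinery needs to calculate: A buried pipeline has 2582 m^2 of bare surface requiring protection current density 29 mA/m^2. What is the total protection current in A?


I = area * current density, then convert mA → A (÷1000)
I = 2582 * 29 / 1000 = 74.88 A

74.88 A


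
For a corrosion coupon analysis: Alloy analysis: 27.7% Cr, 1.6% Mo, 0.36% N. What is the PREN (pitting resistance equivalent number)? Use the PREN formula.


Apply the PREN formula: PREN = Cr + 3.3*Mo + 16*N
PREN = 27.7 + 3.3*1.6 + 16*0.36
PREN = 27.7 + 5.28 + 5.76 = 38.74

38.74


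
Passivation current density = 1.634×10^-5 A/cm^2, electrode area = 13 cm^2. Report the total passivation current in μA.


I = i_pass * A, then convert A → μA (×10^6)
I = 1.634×10^-5 * 13 * 10^6 = 212.42 μA

212.42 μA


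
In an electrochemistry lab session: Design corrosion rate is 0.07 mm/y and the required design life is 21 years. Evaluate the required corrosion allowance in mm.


Corrosion allowance = CR × design life
CA = 0.07 * 21 = 1.47 mm

1.47 mm


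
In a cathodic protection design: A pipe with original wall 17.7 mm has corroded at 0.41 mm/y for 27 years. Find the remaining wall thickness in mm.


Remaining wall = original − CR × time
t = 17.7 − 0.41*27 = 17.7 − 11.07 = 6.63 mm

6.63 mm


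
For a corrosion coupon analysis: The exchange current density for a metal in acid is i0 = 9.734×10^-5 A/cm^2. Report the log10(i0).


i0 = 9.734×10^-5 A/cm^2
log10(i0) = -4.012

-4.012


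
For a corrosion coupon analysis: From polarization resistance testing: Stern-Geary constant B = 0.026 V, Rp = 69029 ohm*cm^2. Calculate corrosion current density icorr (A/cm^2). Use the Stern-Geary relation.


Apply the Stern-Geary relation: icorr = B / Rp
icorr = 0.026 / 69029 = 3.767×10^-7 A/cm^2

3.767×10^-7 A/cm^2


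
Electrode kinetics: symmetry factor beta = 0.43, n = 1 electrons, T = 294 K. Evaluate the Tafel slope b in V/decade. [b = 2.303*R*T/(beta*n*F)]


Apply the Tafel slope relation: b = 2.303*R*T/(beta*n*F)
Numerator: 2.303 * 8.314 * 294 = 5629.26
Denominator: 0.43 * 1 * 96485 = 41488.55
b = 5629.26 / 41488.55 = 0.1357 V/decade

0.1357 V/decade


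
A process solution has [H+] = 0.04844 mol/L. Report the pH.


pH = −log10[H+]
pH = −log10(0.04844) = 1.31

1.31


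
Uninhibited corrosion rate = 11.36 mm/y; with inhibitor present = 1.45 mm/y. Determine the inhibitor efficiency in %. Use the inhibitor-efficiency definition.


Apply the inhibitor-efficiency definition: IE = (CR_blank − CR_inh)/CR_blank × 100
IE = (11.36 − 1.45) / 11.36 × 100
IE = 9.91 / 11.36 × 100 = 87.2 %

87.2 %


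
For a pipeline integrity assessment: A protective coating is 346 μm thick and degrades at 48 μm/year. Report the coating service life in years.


Service life = thickness / degradation rate
Life = 346 / 48 = 7.2 years

7.2 years


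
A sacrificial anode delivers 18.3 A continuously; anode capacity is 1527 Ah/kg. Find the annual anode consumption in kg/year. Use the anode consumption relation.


Annual consumption = current * hours per year / capacity
Rate = 18.3 * 8760 / 1527 = 105.0 kg/year

105.0 kg/year


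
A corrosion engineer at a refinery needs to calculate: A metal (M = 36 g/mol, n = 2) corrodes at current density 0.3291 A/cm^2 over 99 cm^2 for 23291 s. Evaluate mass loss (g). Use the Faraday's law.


Apply Faraday's law: m = i*A*t*M / (n*F)
Total charge passed Q = i*A*t = 0.3291*99*23291 = 758841.7419 C
m = Q*M/(n*F) = 758841.7419*36/(2*96485) = 141.568 g

141.568 g


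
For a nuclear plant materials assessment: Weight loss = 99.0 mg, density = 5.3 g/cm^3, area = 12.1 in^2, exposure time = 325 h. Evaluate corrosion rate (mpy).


Apply the mpy weight-loss relation: CR = 534 * W / (D * A * T)
Numerator: 534 * 99.0 = 52866.0
Denominator: 5.3 * 12.1 * 325 = 20842.25
CR = 52866.0 / 20842.25 = 2.536 mpy

2.536 mpy


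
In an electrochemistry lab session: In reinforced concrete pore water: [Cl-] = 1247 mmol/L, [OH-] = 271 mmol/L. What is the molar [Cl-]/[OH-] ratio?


Threshold parameter = [Cl-] / [OH-] (molar basis; both in mmol/L, so units cancel)
Ratio = 1247 / 271 = 4.6

4.6


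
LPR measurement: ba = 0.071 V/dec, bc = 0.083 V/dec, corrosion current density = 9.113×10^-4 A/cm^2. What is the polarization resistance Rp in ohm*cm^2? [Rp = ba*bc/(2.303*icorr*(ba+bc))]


Apply the Stern-Geary equation: Rp = ba*bc / (2.303*icorr*(ba+bc))
ba*bc = 0.071*0.083 = 0.005893
ba+bc = 0.154; 2.303*icorr*(ba+bc) = 2.303*9.113×10^-4*0.154 = 3.2320348×10^-4
Rp = 0.005893 / 3.2320348×10^-4 = 18.2 ohm*cm^2

18.2 ohm*cm^2


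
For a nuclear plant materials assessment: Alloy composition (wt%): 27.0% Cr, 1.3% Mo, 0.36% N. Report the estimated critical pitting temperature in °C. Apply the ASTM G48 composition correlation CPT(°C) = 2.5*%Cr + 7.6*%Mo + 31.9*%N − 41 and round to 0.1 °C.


Apply the ASTM G48 empirical CPT estimate: CPT(°C) = 2.5*%Cr + 7.6*%Mo + 31.9*%N − 41
2.5*27.0 = 67.5; 7.6*1.3 = 9.88; 31.9*0.36 = 11.484
CPT = 67.5 + 9.88 + 11.484 − 41 = 47.864 °C
Rounded to 0.1 °C: CPT ≈ 47.9 °C

47.9 °C


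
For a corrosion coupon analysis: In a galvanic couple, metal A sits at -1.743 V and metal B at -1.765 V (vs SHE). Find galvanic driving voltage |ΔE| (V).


Driving voltage is the absolute potential difference.
|ΔE| = |-1.743 − (-1.765)| = 0.022 V

0.022 V


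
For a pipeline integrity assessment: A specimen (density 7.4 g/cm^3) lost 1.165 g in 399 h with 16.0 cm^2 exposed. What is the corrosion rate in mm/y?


Apply the mm/y weight-loss relation: CR = 87600 * W / (D * A * T)
Numerator: 87600 * 1.165 = 102054.0
Denominator: 7.4 * 16.0 * 399 = 47241.6
CR = 102054.0 / 47241.6 = 2.160257 mm/y

2.160257 mm/y


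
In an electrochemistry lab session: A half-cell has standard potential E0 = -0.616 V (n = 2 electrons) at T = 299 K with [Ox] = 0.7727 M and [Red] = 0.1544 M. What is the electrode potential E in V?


Apply the Nernst equation: E = E0 + (RT/nF)*ln([Ox]/[Red])
Step 1: RT/nF = 8.314*299/(2*96485) = 0.01288224 V
Step 2: [Ox]/[Red] = 0.7727/0.1544 = 5.004534
Step 3: ln(5.004534) = 1.610344
Step 4: correction = 0.01288224 * 1.610344 = 0.021 V
E = -0.616 + 0.021 = -0.595 V

-0.595 V


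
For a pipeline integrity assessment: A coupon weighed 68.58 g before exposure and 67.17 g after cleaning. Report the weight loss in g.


Weight loss = initial − final
WL = 68.58 − 67.17 = 1.41 g

1.41 g


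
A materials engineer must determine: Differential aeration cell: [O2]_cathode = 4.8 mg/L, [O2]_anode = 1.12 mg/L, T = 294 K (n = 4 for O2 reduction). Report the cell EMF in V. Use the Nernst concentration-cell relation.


Apply the Nernst concentration-cell relation: E = (RT/nF)*ln(C_cathode/C_anode)
RT/nF = 8.314*294/(4*96485) = 0.00633341 V
ln(4.8/1.12) = 1.45529
E = 0.00633341 * 1.45529 = 0.00922 V

0.00922 V


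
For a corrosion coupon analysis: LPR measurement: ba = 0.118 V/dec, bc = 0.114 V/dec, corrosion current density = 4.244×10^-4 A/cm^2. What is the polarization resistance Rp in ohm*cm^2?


Apply the Stern-Geary equation: Rp = ba*bc / (2.303*icorr*(ba+bc))
ba*bc = 0.118*0.114 = 0.013452
ba+bc = 0.232; 2.303*icorr*(ba+bc) = 2.303*4.244×10^-4*0.232 = 2.2675522×10^-4
Rp = 0.013452 / 2.2675522×10^-4 = 59.32 ohm*cm^2

59.32 ohm*cm^2


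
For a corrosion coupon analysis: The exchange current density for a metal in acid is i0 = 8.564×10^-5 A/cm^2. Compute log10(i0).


i0 = 8.564×10^-5 A/cm^2
log10(i0) = -4.067

-4.067


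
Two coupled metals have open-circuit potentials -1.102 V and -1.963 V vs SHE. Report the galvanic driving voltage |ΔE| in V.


Driving voltage is the absolute potential difference.
|ΔE| = |-1.102 − (-1.963)| = 0.861 V

0.861 V


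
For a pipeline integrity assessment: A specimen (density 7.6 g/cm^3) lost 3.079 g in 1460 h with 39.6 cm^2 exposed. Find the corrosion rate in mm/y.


Apply the mm/y weight-loss relation: CR = 87600 * W / (D * A * T)
Numerator: 87600 * 3.079 = 269720.4
Denominator: 7.6 * 39.6 * 1460 = 439401.6
CR = 269720.4 / 439401.6 = 0.613836 mm/y

0.613836 mm/y
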